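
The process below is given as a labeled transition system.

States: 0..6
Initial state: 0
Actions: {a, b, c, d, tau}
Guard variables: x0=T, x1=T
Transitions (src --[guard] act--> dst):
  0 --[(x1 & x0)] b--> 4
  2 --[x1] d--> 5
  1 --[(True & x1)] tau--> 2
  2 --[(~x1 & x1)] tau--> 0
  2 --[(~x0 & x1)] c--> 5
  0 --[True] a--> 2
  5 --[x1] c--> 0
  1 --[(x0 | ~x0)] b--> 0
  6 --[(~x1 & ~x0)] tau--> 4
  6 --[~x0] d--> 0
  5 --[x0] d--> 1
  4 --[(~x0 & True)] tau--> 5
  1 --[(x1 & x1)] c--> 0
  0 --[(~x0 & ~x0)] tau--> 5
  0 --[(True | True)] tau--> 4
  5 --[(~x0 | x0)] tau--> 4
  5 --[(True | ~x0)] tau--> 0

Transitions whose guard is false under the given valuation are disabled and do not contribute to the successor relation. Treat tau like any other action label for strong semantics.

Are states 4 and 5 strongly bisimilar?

Compute ~ classes (split until stable):
  round 0: {{0,1,2,3,4,5,6}}
  round 1: {{0},{1},{2},{3,4,6},{5}}
stable after 2 split(s): 5 block(s)
[4]={3,4,6}  [5]={5}

Answer: NOT BISIMILAR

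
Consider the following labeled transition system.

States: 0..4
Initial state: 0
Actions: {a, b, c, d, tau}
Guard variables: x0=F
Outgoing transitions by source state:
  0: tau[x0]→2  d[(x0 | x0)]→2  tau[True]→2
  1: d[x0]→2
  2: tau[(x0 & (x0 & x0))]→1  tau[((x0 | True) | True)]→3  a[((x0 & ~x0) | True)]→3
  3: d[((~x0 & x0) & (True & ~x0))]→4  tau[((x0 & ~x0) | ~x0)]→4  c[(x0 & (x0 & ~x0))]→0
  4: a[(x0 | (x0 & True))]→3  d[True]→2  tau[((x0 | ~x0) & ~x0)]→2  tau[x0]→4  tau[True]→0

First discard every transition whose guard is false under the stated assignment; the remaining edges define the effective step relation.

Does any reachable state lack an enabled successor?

R = {0,2,3,4}
  0: tau→2  [1 out]
  2: a→3  tau→3  [2 out]
  3: tau→4  [1 out]
  4: d→2  tau→0  tau→2  [3 out]

Answer: DEADLOCK-FREE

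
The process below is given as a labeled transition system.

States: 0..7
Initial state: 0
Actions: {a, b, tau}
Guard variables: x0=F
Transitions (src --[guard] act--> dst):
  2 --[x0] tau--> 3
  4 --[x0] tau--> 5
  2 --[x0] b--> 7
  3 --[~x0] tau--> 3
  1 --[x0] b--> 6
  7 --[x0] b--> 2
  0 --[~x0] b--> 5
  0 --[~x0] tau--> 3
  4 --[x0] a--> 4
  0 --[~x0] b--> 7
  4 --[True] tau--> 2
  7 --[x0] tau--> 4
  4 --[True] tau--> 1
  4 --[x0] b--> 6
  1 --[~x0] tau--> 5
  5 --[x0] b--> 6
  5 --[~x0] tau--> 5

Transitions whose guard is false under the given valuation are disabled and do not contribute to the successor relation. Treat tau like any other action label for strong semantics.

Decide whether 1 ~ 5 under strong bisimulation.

Bisimulation quotient by refinement:
  round 0: {{0,1,2,3,4,5,6,7}}
  round 1: {{0},{1,3,4,5},{2,6,7}}
  round 2: {{0},{1,3,5},{2,6,7},{4}}
Fixed point at round 3; 4 class(es).
[1]={1,3,5}  [5]={1,3,5}

Answer: BISIMILAR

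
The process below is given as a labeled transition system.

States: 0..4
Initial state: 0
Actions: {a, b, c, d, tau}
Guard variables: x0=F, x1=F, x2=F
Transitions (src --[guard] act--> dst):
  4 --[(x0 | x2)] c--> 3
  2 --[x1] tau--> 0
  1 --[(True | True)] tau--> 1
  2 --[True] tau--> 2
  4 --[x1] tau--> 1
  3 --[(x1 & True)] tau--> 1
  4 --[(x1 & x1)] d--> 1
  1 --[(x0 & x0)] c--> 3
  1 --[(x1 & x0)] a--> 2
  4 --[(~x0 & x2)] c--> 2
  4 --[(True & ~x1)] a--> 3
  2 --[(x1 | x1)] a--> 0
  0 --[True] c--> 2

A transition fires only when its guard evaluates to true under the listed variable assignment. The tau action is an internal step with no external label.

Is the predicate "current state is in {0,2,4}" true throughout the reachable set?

Inv-set: {0,2,4}
Reachable = {0,2}
  0: ok
  2: ok

Answer: INVARIANT HOLDS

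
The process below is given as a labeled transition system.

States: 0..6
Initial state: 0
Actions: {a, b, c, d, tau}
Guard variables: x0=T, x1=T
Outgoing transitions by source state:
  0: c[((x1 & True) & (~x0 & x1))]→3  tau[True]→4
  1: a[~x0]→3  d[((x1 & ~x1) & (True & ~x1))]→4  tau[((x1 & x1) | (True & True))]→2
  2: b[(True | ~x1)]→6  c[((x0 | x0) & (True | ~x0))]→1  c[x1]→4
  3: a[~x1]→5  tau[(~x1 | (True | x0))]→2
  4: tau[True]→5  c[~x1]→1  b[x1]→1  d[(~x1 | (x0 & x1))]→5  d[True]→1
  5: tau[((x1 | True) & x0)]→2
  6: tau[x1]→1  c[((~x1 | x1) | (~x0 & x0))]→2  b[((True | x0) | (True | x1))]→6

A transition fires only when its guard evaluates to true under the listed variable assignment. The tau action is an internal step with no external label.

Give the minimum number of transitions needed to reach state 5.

Answer: 2

Working:
Breadth-first toward 5:
  L0 = {0}
  L1 = {4}
  L2 = {1,5}
first hit 5 at d=2 via tau·d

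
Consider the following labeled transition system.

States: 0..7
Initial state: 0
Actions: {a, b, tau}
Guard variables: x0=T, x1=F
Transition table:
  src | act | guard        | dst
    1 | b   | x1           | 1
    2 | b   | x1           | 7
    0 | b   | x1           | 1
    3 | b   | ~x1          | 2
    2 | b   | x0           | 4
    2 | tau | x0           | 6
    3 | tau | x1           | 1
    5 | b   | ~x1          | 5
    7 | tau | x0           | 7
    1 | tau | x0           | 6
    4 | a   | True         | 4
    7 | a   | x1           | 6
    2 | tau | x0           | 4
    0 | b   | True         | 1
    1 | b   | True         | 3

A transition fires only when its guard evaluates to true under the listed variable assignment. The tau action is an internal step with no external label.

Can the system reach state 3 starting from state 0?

Answer: REACHABLE

Analysis:
10 transition(s) survive guard evaluation.
depth 0: {0}
depth 1: {1}  total {0,1}
depth 2: {3,6}  total {0,1,3,6}
depth 3: {2}  total {0,1,2,3,6}
depth 4: {4}  total {0,1,2,3,4,6}
Reach set: {0,1,2,3,4,6}
witness 3: b·b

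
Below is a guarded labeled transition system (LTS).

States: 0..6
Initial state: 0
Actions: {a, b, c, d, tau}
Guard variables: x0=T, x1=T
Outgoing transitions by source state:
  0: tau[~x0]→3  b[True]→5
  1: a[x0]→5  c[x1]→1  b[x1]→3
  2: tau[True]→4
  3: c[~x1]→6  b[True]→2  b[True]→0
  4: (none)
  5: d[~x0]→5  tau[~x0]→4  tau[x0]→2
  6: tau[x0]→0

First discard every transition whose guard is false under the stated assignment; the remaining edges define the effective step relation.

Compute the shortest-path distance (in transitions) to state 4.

Answer: 3

Analysis:
Breadth-first toward 4:
  L0 = {0}
  L1 = {5}
  L2 = {2}
  L3 = {4}
4 enters at depth 3; path b·tau·tau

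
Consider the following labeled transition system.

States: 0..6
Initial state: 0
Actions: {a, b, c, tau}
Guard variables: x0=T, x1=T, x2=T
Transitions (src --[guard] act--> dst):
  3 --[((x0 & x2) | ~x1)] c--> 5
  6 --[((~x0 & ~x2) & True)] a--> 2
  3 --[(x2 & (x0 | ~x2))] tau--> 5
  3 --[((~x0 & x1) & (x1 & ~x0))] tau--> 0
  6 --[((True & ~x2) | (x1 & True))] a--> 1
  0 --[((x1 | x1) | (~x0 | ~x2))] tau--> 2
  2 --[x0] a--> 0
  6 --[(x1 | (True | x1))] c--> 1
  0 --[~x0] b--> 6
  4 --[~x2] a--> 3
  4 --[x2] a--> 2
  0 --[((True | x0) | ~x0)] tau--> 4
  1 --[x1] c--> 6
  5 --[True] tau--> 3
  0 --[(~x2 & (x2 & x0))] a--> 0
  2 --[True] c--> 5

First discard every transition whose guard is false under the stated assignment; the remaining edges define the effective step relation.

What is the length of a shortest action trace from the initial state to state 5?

Answer: 2

Working:
Breadth-first toward 5:
  depth 0: {0}
  depth 1: {2,4}
  depth 2: {5}
first hit 5 at d=2 via tau·c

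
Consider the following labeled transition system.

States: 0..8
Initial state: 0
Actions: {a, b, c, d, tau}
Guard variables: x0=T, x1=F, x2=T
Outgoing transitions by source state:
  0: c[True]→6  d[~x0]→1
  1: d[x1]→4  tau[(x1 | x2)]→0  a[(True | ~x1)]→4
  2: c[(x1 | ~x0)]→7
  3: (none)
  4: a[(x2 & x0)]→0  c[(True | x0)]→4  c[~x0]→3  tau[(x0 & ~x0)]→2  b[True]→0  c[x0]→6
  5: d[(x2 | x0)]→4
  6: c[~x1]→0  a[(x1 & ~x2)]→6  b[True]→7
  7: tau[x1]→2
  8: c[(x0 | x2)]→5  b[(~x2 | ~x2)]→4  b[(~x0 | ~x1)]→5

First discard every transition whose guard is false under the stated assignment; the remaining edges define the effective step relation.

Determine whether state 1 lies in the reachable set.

Answer: UNREACHABLE

Working:
12 transition(s) survive guard evaluation.
Layer 0: {0}
Layer 1: {6}  cumulative {0,6}
Layer 2: {7}  cumulative {0,6,7}
Reach set: {0,6,7}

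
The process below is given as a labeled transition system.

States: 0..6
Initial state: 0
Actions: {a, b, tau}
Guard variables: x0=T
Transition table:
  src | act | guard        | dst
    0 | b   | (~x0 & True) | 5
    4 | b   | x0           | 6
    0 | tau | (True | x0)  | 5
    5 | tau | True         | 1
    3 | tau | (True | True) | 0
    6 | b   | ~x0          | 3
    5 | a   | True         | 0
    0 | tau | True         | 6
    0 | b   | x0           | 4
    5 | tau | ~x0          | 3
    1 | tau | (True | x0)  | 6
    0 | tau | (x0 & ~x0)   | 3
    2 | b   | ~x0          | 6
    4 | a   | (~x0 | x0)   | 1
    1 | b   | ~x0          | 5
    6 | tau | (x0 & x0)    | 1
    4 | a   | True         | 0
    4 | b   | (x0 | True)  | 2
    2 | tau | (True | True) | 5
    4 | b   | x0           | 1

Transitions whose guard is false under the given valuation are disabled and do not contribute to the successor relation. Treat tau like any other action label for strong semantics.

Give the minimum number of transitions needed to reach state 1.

BFS to 1:
  depth 0: {0}
  depth 1: {4,5,6}
  depth 2: {1,2}
first hit 1 at d=2 via b·a

Answer: 2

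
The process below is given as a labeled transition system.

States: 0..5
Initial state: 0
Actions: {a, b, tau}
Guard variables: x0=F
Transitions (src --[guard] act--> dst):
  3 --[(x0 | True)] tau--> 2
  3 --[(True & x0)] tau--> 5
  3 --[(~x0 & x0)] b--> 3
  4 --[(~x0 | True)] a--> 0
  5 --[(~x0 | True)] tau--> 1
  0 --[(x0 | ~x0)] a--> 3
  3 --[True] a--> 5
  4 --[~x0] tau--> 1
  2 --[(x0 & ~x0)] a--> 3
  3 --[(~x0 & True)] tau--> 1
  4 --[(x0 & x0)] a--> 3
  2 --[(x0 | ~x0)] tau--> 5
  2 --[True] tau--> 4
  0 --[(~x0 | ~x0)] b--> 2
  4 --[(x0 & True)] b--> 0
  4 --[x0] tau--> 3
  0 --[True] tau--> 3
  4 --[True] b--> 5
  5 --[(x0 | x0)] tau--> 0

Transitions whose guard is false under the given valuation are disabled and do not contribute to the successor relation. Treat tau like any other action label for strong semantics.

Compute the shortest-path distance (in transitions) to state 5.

Layered search for 5:
  Layer 0: {0}
  Layer 1: {2,3}
  Layer 2: {1,4,5}
first hit 5 at d=2 via a·a

Answer: 2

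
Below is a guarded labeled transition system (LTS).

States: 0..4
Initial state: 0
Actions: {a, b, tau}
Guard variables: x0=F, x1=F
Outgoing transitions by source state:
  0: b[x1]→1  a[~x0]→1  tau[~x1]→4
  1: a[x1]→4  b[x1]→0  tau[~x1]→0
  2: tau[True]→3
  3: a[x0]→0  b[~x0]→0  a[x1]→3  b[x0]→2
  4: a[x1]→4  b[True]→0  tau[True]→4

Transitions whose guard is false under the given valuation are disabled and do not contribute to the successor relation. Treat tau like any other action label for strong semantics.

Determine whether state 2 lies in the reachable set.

After dropping false guards: 7 live edges.
Layer 0: {0}
Layer 1: {1,4}  total {0,1,4}
R = {0,1,4}

Answer: UNREACHABLE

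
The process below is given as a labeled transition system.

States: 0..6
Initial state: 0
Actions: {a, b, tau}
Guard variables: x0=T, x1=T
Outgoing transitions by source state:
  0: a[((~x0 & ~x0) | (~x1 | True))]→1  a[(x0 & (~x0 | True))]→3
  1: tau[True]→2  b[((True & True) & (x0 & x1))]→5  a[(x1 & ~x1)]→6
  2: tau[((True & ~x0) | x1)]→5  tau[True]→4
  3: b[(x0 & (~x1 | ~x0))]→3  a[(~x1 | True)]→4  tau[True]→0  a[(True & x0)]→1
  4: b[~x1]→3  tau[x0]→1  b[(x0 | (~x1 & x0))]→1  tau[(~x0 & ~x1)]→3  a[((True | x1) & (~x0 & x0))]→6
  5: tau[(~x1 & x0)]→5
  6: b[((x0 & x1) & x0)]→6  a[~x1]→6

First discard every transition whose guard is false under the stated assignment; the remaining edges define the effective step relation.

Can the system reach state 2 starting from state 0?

Answer: REACHABLE

Analysis:
12 transition(s) survive guard evaluation.
Layer 0: {0}
Layer 1: {1,3}  cumulative {0,1,3}
Layer 2: {2,4,5}  cumulative {0,1,2,3,4,5}
R = {0,1,2,3,4,5}
trace reaching 2: a·tau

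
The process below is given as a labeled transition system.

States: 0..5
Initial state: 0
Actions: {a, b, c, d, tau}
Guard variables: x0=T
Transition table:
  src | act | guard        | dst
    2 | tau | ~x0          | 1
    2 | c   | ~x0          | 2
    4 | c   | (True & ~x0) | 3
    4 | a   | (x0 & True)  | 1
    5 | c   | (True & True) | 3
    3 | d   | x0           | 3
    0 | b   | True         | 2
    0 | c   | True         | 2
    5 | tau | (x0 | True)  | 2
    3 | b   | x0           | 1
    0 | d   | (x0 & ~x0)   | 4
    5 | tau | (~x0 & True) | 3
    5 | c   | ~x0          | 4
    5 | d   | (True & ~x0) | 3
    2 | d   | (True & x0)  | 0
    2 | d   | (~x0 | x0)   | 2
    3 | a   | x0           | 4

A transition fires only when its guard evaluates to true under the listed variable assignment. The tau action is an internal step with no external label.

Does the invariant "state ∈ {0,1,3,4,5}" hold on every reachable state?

Answer: INVARIANT VIOLATED at state 2

Trace:
Inv-set: {0,1,3,4,5}
Reachable = {0,2}
  0: ✓
  2: outside
witness against invariant: b → 2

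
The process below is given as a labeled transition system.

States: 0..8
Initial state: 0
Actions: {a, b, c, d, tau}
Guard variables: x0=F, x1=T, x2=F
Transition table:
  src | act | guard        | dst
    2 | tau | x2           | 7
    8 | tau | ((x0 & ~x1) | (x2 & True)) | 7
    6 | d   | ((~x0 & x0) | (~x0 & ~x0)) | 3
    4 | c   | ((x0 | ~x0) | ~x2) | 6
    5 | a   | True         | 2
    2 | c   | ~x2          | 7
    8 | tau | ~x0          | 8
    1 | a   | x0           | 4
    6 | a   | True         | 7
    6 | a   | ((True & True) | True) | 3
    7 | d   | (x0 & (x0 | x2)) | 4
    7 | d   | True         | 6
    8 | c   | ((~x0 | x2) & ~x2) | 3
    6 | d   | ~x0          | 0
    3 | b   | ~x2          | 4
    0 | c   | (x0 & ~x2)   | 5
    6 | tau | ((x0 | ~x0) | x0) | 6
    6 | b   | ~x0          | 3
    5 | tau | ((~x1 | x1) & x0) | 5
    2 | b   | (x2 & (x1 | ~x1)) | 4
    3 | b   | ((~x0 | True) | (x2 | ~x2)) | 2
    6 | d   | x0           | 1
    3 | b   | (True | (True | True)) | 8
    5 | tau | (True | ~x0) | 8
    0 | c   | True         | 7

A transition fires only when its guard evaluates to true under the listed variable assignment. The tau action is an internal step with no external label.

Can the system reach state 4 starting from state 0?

After dropping false guards: 17 live edges.
Layer 0: {0}
Layer 1: {7}  now seen {0,7}
Layer 2: {6}  now seen {0,6,7}
Layer 3: {3}  now seen {0,3,6,7}
Layer 4: {2,4,8}  now seen {0,2,3,4,6,7,8}
Reachable = {0,2,3,4,6,7,8}
witness 4: c·d·d·b

Answer: REACHABLE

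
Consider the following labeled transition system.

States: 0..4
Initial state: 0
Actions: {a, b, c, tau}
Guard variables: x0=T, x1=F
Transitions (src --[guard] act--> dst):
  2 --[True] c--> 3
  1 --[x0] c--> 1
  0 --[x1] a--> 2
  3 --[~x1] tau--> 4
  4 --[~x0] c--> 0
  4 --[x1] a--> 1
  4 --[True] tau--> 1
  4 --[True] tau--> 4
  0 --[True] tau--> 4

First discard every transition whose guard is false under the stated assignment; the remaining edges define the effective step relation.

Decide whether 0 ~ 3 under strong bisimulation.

Answer: BISIMILAR

Working:
Refine partition for ~:
  P[0] = {{0,1,2,3,4}}
  P[1] = {{0,3,4},{1,2}}
  P[2] = {{0,3},{1},{2},{4}}
4 equivalence class(es) (converged in 3)
[0]={0,3}  [3]={0,3}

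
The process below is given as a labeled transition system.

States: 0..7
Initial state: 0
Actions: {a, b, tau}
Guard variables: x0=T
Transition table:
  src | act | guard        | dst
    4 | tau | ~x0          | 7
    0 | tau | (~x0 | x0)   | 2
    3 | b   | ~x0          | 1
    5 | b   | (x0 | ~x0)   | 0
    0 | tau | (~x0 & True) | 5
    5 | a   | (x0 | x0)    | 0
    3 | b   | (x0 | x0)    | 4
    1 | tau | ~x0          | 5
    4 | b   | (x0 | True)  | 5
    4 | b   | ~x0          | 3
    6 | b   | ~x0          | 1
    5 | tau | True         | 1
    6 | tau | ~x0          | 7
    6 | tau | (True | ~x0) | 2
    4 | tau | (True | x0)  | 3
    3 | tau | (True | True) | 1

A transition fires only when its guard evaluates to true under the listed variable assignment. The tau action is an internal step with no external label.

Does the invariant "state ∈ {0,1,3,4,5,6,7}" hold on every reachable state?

Safe = {0,1,3,4,5,6,7}
Reach set: {0,2}
  0: safe
  2: VIOLATES
reach 2 via tau — violates

Answer: INVARIANT VIOLATED at state 2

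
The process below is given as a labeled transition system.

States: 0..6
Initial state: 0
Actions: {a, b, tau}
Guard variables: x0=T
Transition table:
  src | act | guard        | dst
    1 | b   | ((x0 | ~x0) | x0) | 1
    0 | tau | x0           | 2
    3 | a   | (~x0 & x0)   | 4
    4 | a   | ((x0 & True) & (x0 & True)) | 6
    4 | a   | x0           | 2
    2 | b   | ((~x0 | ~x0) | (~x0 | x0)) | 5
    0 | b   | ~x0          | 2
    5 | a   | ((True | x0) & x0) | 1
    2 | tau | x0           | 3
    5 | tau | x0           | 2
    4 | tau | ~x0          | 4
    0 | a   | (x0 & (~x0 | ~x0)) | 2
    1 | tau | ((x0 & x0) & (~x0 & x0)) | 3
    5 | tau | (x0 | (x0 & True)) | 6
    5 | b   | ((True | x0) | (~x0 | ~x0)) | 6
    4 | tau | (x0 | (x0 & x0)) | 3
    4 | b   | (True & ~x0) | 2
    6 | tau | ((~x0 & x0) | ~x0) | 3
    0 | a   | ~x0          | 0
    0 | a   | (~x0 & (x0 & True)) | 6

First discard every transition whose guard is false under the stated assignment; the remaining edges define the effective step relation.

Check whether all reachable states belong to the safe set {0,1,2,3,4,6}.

Answer: INVARIANT VIOLATED at state 5

Trace:
Allowed set {0,1,2,3,4,6}
Reach set: {0,1,2,3,5,6}
  0: ok
  1: ok
  2: ok
  3: ok
  5: VIOLATES
  6: ok
reach 5 via tau·b — violates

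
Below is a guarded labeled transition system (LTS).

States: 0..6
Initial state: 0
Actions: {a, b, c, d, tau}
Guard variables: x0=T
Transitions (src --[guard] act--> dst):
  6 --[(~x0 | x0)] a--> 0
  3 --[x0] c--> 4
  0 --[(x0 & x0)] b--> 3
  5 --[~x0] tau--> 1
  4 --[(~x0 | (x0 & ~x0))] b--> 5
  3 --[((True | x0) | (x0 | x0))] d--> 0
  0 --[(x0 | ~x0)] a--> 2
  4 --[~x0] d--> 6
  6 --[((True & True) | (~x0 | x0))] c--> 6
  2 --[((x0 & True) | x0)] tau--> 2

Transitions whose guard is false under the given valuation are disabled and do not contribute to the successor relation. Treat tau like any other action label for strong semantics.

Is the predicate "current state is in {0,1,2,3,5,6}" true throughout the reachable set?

Allowed set {0,1,2,3,5,6}
Reach set: {0,2,3,4}
  0: ok
  2: ok
  3: ok
  4: outside
reach 4 via b·c — violates

Answer: INVARIANT VIOLATED at state 4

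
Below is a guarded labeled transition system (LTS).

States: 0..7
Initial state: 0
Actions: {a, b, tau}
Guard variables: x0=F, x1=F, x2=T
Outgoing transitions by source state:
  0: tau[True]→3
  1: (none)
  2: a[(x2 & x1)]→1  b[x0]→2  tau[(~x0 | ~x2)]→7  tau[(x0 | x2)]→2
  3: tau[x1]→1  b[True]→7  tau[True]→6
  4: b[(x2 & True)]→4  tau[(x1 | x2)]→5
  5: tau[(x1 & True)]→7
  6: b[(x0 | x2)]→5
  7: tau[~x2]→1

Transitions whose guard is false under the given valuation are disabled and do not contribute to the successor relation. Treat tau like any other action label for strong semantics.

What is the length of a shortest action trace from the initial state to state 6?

Answer: 2

Trace:
Breadth-first toward 6:
  Layer 0: {0}
  Layer 1: {3}
  Layer 2: {6,7}
6 enters at depth 2; path tau·tau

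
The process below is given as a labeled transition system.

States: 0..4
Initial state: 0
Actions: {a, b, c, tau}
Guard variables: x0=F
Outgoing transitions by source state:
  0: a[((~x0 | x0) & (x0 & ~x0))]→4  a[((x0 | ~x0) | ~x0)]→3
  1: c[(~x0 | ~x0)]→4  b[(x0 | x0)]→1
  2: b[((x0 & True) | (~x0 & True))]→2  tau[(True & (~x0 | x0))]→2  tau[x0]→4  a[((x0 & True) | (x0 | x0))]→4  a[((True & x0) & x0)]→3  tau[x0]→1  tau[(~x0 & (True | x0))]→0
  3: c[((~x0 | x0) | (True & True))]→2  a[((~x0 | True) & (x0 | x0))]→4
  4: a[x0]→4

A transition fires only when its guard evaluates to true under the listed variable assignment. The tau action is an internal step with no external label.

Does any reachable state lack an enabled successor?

Reach set: {0,2,3}
  0: a→3  [1 exit(s)]
  2: b→2  tau→0  tau→2  [3 exit(s)]
  3: c→2  [1 exit(s)]

Answer: DEADLOCK-FREE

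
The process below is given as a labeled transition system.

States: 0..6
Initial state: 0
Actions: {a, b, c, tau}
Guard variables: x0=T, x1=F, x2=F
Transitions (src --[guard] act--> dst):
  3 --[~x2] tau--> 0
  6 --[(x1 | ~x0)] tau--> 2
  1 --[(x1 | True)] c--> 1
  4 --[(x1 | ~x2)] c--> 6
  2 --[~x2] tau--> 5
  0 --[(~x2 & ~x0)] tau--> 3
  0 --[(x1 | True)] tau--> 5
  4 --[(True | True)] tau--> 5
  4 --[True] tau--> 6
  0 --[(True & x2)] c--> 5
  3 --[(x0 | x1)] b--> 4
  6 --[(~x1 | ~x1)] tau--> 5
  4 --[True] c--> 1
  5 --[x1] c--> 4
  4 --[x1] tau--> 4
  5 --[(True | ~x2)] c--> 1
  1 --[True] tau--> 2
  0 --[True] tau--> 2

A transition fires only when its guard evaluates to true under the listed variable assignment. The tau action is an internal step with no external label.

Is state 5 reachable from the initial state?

Guard filter leaves 13 enabled edge(s).
depth 0: {0}
depth 1: {2,5}  total {0,2,5}
depth 2: {1}  total {0,1,2,5}
Reach set: {0,1,2,5}
trace reaching 5: tau

Answer: REACHABLE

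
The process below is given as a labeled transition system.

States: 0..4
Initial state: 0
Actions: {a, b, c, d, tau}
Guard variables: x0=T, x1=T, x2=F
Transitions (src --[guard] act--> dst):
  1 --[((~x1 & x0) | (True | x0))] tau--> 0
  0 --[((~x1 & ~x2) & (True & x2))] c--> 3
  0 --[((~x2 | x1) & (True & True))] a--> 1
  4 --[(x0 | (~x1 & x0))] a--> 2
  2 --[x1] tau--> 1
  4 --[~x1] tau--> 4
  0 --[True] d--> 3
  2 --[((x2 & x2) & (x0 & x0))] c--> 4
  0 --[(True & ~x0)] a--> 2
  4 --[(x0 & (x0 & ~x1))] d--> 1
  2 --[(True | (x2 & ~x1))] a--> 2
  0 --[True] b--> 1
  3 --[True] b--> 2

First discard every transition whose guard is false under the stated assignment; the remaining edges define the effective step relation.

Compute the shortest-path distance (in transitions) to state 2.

BFS to 2:
  Layer 0: {0}
  Layer 1: {1,3}
  Layer 2: {2}
2 enters at depth 2; path d·b

Answer: 2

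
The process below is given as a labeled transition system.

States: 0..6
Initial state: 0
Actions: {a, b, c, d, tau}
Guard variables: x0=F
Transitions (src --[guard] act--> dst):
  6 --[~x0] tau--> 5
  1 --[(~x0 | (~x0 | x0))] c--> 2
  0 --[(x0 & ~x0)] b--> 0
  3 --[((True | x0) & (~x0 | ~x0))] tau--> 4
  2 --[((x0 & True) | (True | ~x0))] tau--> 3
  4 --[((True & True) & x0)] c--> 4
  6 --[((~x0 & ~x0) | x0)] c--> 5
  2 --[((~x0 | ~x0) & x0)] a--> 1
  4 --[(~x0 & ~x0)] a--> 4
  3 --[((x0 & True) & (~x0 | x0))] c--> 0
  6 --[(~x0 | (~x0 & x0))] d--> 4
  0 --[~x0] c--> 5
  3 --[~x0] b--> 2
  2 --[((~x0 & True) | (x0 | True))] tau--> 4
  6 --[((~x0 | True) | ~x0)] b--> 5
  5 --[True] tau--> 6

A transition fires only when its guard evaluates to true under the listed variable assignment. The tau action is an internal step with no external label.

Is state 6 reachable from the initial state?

Guard filter leaves 12 enabled edge(s).
L0 = {0}
L1 = {5}  total {0,5}
L2 = {6}  total {0,5,6}
L3 = {4}  total {0,4,5,6}
R = {0,4,5,6}
Path to 6: c·tau

Answer: REACHABLE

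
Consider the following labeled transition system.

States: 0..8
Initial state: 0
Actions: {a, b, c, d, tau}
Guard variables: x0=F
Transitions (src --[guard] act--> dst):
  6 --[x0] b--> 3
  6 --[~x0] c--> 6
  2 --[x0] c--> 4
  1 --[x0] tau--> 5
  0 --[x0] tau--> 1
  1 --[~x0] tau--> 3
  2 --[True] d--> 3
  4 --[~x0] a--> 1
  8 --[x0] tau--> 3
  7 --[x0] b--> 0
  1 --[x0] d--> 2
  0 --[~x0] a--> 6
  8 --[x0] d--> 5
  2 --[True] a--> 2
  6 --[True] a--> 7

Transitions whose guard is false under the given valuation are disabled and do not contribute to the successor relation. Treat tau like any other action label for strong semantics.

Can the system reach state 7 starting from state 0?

Guard filter leaves 7 enabled edge(s).
depth 0: {0}
depth 1: {6}  now seen {0,6}
depth 2: {7}  now seen {0,6,7}
R = {0,6,7}
witness 7: a·a

Answer: REACHABLE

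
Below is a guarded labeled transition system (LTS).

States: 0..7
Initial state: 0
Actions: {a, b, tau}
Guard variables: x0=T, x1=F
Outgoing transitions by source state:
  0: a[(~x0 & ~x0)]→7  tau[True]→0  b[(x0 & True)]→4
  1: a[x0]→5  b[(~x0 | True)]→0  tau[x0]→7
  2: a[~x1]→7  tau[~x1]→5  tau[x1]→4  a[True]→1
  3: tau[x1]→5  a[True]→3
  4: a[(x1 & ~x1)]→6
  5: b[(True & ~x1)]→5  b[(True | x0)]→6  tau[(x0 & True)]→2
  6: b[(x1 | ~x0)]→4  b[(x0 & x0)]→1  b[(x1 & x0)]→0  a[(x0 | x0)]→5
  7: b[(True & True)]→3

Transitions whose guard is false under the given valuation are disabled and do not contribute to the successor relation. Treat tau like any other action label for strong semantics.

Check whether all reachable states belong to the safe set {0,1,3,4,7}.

Allowed set {0,1,3,4,7}
Reach set: {0,4}
  0: ok
  4: ok

Answer: INVARIANT HOLDS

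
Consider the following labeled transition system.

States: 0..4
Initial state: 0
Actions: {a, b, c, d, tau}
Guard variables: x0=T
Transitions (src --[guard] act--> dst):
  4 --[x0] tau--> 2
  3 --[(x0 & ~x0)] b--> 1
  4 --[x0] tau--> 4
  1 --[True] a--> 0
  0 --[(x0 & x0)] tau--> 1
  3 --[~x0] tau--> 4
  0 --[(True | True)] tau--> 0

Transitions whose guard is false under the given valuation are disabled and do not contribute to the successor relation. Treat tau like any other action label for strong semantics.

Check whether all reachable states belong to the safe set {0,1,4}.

Answer: INVARIANT HOLDS

Working:
Safe = {0,1,4}
Reach set: {0,1}
  0: ok
  1: ok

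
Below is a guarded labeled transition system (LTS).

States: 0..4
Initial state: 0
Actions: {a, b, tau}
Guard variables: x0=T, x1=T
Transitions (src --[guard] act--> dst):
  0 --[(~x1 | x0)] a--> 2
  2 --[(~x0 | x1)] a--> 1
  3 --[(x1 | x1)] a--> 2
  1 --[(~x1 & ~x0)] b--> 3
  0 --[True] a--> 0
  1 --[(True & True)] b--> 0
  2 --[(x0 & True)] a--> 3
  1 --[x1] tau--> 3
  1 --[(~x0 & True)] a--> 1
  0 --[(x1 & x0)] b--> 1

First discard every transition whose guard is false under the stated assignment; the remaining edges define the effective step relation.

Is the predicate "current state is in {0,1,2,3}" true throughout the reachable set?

Answer: INVARIANT HOLDS

Working:
Inv-set: {0,1,2,3}
Reach set: {0,1,2,3}
  0: ok
  1: ok
  2: ok
  3: ok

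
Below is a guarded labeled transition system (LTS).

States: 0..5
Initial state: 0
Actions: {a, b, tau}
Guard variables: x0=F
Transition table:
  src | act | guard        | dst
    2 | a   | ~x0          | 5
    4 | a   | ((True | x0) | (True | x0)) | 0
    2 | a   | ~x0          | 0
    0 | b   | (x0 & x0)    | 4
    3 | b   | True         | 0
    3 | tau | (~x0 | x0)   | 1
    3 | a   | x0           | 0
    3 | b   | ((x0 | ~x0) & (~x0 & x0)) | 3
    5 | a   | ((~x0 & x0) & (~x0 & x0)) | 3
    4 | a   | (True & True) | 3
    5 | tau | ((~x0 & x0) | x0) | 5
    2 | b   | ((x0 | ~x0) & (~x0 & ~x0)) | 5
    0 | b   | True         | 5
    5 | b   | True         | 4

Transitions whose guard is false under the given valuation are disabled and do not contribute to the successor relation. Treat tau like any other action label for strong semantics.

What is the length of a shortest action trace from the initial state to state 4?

Layered search for 4:
  L0 = {0}
  L1 = {5}
  L2 = {4}
depth(4)=2, e.g. b·b

Answer: 2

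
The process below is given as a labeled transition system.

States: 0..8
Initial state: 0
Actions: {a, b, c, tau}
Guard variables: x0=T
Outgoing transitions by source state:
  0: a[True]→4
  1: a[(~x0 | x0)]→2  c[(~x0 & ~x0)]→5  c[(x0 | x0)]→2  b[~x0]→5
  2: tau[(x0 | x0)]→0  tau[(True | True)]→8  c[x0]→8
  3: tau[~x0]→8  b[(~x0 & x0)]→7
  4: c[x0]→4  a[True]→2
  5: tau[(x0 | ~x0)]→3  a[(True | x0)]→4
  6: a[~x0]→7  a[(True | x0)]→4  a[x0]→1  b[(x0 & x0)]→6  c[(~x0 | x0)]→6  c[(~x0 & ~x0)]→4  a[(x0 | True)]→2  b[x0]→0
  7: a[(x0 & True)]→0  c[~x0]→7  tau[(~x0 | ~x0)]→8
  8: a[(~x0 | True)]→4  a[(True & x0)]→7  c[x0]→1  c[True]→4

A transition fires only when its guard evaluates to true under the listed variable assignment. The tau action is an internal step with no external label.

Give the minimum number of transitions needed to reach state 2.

BFS to 2:
  Layer 0: {0}
  Layer 1: {4}
  Layer 2: {2}
2 enters at depth 2; path a·a

Answer: 2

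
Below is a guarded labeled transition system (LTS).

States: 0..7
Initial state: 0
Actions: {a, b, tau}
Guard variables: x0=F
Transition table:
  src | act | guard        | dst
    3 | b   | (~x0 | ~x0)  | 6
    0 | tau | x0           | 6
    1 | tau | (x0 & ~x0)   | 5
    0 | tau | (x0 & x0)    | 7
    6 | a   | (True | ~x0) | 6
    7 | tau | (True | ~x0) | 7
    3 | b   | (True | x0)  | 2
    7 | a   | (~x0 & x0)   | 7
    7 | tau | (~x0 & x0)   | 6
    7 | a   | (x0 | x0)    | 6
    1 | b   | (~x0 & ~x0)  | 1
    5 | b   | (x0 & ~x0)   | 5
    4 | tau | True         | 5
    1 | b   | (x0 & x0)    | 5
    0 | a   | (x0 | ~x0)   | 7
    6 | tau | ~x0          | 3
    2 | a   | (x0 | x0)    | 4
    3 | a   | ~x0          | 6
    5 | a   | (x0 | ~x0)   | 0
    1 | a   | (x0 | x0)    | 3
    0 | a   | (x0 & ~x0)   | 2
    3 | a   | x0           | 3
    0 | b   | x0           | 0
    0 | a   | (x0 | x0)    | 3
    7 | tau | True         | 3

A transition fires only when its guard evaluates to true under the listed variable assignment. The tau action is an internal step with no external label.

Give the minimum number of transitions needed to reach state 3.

Answer: 2

Working:
Breadth-first toward 3:
  depth 0: {0}
  depth 1: {7}
  depth 2: {3}
depth(3)=2, e.g. a·tau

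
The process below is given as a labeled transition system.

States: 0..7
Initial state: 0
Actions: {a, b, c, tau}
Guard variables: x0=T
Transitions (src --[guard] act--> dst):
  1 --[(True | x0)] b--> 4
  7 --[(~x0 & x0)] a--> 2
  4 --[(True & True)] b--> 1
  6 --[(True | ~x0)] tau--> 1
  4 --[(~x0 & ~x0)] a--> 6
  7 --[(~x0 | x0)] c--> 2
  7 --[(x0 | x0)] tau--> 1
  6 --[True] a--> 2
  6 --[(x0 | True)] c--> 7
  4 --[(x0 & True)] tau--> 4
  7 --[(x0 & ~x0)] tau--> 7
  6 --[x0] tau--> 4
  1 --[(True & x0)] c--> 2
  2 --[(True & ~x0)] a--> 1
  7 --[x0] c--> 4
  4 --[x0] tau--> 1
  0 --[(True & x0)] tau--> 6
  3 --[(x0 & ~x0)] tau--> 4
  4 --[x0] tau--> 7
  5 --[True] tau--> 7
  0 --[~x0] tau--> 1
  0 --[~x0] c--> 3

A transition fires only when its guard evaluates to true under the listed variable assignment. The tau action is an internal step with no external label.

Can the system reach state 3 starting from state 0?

Answer: UNREACHABLE

Analysis:
Guard filter leaves 15 enabled edge(s).
L0 = {0}
L1 = {6}  now seen {0,6}
L2 = {1,2,4,7}  now seen {0,1,2,4,6,7}
Reachable = {0,1,2,4,6,7}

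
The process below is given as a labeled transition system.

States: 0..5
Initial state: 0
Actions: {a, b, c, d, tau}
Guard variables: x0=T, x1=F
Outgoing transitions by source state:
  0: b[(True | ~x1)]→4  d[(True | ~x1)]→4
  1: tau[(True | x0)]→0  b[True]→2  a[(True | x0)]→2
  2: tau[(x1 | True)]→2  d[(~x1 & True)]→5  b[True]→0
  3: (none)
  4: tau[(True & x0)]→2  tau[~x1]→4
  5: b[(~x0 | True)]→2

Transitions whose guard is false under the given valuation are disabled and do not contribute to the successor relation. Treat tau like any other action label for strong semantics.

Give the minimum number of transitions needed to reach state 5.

Breadth-first toward 5:
  depth 0: {0}
  depth 1: {4}
  depth 2: {2}
  depth 3: {5}
depth(5)=3, e.g. b·tau·d

Answer: 3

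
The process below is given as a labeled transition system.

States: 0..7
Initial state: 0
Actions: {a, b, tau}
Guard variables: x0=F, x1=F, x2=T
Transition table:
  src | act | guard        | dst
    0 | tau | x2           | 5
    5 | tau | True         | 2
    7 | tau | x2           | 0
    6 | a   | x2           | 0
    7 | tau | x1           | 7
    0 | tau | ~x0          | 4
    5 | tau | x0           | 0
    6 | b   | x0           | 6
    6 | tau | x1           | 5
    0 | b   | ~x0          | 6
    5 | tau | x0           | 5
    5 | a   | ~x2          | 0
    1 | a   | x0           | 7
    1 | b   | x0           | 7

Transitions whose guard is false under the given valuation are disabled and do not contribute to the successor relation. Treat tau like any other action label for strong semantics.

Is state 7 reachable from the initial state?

Guard filter leaves 6 enabled edge(s).
L0 = {0}
L1 = {4,5,6}  total {0,4,5,6}
L2 = {2}  total {0,2,4,5,6}
Reachable = {0,2,4,5,6}

Answer: UNREACHABLE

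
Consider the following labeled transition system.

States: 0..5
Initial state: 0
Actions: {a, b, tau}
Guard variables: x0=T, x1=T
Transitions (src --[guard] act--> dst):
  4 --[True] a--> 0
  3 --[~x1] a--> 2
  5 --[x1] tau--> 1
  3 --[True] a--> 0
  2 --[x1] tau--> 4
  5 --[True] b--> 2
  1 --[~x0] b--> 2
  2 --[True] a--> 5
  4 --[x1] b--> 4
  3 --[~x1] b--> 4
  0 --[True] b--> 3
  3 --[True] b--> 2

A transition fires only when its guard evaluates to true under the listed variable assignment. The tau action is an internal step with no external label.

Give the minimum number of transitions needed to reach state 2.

BFS to 2:
  Layer 0: {0}
  Layer 1: {3}
  Layer 2: {2}
first hit 2 at d=2 via b·b

Answer: 2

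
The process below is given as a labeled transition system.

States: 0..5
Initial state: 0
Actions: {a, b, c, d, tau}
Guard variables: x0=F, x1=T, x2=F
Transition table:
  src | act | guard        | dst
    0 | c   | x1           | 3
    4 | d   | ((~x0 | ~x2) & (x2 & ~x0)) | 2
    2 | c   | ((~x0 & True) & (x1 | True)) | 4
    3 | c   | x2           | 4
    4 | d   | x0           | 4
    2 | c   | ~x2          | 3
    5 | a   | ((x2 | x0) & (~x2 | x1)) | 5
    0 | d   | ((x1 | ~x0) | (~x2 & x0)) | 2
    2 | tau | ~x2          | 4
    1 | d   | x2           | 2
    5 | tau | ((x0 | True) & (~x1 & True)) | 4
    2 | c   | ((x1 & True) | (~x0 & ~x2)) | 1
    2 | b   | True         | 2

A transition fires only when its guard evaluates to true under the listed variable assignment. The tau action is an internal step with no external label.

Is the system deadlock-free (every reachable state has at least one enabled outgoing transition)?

Reach set: {0,1,2,3,4}
  0: c→3  d→2  [2 exit(s)]
  1: ∅  [deadlock]
  2: b→2  c→1  c→3  c→4  tau→4  [5 exit(s)]
  3: ∅  [deadlock]
  4: ∅  [deadlock]
witness 1: d·c

Answer: DEADLOCK at state 1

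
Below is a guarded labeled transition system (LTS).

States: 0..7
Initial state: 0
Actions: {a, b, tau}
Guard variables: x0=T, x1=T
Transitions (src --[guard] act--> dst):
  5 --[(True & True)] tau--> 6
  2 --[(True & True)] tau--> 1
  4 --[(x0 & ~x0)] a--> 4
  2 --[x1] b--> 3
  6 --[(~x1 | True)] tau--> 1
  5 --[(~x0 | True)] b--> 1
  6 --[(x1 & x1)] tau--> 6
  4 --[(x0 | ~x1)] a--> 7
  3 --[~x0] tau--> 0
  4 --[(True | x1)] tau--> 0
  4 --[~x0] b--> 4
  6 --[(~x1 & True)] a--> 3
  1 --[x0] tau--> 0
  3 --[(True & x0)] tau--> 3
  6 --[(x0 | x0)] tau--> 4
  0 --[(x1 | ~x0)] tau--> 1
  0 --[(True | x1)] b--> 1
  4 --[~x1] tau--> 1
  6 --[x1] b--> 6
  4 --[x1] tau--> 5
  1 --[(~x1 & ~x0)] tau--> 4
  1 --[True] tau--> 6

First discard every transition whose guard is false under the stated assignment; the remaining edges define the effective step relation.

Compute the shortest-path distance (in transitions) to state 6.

BFS to 6:
  Layer 0: {0}
  Layer 1: {1}
  Layer 2: {6}
6 enters at depth 2; path b·tau

Answer: 2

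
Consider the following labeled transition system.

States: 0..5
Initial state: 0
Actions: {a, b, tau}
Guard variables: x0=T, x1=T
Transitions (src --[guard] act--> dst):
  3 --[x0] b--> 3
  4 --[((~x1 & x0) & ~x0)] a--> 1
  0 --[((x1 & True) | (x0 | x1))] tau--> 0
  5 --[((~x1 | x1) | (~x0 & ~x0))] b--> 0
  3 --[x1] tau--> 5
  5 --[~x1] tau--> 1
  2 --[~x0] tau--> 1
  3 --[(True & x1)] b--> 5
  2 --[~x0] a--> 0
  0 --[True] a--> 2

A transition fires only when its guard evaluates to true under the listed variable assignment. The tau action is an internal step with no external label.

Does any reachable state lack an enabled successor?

R = {0,2}
  0: a→2  tau→0  [deg 2]
  2: ∅  [STUCK]
Path to 2: a

Answer: DEADLOCK at state 2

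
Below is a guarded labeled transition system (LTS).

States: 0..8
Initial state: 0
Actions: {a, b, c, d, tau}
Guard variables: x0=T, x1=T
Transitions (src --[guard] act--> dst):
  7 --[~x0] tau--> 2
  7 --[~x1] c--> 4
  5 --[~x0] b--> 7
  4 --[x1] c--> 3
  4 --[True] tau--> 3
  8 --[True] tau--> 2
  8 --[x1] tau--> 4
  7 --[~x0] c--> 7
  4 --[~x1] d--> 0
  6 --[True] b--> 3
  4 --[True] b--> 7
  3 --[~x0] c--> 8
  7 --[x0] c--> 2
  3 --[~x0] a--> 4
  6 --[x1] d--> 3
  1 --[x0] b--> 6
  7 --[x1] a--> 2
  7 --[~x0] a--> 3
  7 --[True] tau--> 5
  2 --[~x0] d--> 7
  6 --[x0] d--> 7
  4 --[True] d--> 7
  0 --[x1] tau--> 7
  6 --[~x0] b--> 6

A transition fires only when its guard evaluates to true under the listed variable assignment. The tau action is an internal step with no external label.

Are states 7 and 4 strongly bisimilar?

Bisimulation quotient by refinement:
  round 0: {{0,1,2,3,4,5,6,7,8}}
  round 1: {{0,8},{1},{2,3,5},{4},{6},{7}}
  round 2: {{0},{1},{2,3,5},{4},{6},{7},{8}}
stable after 3 split(s): 7 block(s)
class of 7: {7}; class of 4: {4}

Answer: NOT BISIMILAR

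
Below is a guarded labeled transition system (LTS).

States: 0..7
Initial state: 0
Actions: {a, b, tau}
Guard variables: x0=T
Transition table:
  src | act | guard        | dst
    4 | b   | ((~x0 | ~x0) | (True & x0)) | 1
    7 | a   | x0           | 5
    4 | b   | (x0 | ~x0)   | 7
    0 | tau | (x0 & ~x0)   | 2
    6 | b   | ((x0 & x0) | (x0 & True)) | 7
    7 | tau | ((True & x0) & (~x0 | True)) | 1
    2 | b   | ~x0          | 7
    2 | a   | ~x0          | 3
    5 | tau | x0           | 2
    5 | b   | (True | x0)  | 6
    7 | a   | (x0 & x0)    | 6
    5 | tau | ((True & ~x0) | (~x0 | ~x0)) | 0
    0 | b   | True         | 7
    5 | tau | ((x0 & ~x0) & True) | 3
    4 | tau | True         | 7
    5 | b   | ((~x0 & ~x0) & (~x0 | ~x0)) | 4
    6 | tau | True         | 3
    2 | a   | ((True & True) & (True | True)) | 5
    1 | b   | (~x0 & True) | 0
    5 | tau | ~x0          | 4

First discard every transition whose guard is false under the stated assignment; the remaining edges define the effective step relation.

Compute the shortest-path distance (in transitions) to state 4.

Answer: UNREACHABLE

Analysis:
Breadth-first toward 4:
  L0 = {0}
  L1 = {7}
  L2 = {1,5,6}
  L3 = {2,3}
4 never appears.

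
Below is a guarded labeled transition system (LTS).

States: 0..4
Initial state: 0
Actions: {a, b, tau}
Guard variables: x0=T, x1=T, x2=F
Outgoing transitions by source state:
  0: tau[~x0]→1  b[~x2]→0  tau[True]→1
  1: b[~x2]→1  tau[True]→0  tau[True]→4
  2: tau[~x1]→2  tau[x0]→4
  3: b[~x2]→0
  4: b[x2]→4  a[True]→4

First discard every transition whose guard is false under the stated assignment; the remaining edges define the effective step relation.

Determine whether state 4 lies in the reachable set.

Answer: REACHABLE

Working:
Guard filter leaves 8 enabled edge(s).
Layer 0: {0}
Layer 1: {1}  cumulative {0,1}
Layer 2: {4}  cumulative {0,1,4}
Reachable = {0,1,4}
trace reaching 4: tau·tau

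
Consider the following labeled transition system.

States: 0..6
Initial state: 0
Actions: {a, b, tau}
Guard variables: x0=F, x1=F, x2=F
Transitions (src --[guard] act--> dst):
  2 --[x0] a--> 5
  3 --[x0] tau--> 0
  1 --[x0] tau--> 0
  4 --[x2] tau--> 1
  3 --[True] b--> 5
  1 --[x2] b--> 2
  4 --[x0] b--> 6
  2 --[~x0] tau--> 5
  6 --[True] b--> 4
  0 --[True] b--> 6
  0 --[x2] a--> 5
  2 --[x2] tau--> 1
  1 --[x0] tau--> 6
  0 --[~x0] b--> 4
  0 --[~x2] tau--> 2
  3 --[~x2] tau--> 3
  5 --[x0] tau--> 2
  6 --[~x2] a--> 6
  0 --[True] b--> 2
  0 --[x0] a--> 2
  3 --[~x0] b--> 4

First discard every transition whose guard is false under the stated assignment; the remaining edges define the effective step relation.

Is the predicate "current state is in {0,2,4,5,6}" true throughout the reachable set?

Answer: INVARIANT HOLDS

Analysis:
Inv-set: {0,2,4,5,6}
Reachable = {0,2,4,5,6}
  0: ✓
  2: ✓
  4: ✓
  5: ✓
  6: ✓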